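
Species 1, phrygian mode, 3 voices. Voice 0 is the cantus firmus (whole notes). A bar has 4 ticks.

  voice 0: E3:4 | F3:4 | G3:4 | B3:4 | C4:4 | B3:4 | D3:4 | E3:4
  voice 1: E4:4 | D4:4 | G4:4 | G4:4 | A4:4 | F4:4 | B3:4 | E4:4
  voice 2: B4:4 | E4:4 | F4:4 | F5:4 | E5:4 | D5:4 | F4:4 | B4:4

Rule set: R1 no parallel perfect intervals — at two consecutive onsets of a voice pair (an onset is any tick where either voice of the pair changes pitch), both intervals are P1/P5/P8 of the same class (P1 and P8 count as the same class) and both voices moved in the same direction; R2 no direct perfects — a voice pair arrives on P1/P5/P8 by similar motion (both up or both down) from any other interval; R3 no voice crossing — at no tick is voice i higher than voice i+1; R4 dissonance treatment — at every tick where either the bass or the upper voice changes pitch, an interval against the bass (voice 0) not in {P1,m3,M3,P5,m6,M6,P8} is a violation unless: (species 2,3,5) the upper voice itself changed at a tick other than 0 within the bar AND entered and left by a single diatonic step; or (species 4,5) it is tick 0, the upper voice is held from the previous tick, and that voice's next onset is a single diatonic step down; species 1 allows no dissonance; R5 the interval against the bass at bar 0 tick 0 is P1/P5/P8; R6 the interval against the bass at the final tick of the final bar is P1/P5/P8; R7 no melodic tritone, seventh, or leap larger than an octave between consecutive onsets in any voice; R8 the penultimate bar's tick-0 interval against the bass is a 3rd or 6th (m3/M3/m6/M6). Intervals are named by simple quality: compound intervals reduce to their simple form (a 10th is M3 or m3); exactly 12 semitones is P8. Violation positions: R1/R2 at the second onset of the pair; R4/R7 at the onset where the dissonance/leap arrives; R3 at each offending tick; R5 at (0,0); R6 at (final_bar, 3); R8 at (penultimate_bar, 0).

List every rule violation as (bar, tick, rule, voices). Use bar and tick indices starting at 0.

(1, 0, R4, (0, 2))
(2, 0, R2, (0, 1))
(2, 0, R3, (1, 2))
(2, 0, R4, (0, 2))
(2, 1, R3, (1, 2))
(2, 2, R3, (1, 2))
(2, 3, R3, (1, 2))
(3, 0, R4, (0, 2))
(5, 0, R4, (0, 1))
(6, 0, R7, (1,))
(7, 0, R2, (0, 1))
(7, 0, R2, (0, 2))
(7, 0, R2, (1, 2))
(7, 0, R7, (2,))

bar 0: v0=E3 v1=E4 v2=B4 downbeat P5
bar 1: v0=F3 v1=D4 v2=E4 downbeat M7
bar 2: v0=G3 v1=G4 v2=F4 downbeat m7
bar 3: v0=B3 v1=G4 v2=F5 downbeat TT
bar 4: v0=C4 v1=A4 v2=E5 downbeat M3
bar 5: v0=B3 v1=F4 v2=D5 downbeat m3
bar 6: v0=D3 v1=B3 v2=F4 downbeat m3
bar 7: v0=E3 v1=E4 v2=B4 downbeat P5
  -> R4 @ bar 1 tick 0 v(0, 2): F3/E4 M7 untreated
  -> R2 @ bar 2 tick 0 v(0, 1): F3/D4 M6 -> G3/G4 P8 similar
  -> R3 @ bar 2 tick 0 v(1, 2): G4 above F4
  -> R4 @ bar 2 tick 0 v(0, 2): G3/F4 m7 untreated
  -> R3 @ bar 2 tick 1 v(1, 2): G4 above F4
  -> R3 @ bar 2 tick 2 v(1, 2): G4 above F4
  -> R3 @ bar 2 tick 3 v(1, 2): G4 above F4
  -> R4 @ bar 3 tick 0 v(0, 2): B3/F5 TT untreated
  -> R4 @ bar 5 tick 0 v(0, 1): B3/F4 TT untreated
  -> R7 @ bar 6 tick 0 v(1,): F4->B3 leap 6st
  -> R2 @ bar 7 tick 0 v(0, 1): D3/B3 M6 -> E3/E4 P8 similar
  -> R2 @ bar 7 tick 0 v(0, 2): D3/F4 m3 -> E3/B4 P5 similar
  -> R2 @ bar 7 tick 0 v(1, 2): B3/F4 TT -> E4/B4 P5 similar
  -> R7 @ bar 7 tick 0 v(2,): F4->B4 leap 6st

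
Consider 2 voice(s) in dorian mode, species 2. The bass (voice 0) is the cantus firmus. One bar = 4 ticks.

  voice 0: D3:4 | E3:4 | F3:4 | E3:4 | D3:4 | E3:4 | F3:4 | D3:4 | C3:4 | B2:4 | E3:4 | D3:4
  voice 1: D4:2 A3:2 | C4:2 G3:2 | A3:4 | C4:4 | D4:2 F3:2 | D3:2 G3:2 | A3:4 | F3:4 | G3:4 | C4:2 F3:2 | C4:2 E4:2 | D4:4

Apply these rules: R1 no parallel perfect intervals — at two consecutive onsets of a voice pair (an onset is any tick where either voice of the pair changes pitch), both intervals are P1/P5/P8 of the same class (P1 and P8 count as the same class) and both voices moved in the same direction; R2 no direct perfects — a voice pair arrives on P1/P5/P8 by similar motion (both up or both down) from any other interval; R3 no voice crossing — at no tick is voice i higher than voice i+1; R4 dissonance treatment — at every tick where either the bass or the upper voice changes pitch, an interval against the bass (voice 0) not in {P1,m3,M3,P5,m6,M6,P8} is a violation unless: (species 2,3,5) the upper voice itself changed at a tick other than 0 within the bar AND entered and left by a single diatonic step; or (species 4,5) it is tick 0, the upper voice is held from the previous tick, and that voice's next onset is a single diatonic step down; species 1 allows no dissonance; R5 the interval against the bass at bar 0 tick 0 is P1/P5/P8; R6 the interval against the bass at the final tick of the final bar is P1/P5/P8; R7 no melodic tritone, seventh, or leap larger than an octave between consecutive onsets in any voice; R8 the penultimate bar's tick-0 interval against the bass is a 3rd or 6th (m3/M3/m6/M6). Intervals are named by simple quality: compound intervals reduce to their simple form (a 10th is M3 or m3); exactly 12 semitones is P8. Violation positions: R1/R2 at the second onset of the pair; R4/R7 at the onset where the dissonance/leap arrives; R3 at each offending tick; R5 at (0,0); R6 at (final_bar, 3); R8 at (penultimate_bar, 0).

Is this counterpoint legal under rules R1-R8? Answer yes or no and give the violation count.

bar 0: v0=D3 v1=D4 (P8)
bar 1: v0=E3 v1=C4 (m6)
bar 2: v0=F3 v1=A3 (M3)
bar 3: v0=E3 v1=C4 (m6)
bar 4: v0=D3 v1=D4 (P8)
bar 5: v0=E3 v1=D3 (M2)
bar 6: v0=F3 v1=A3 (M3)
bar 7: v0=D3 v1=F3 (m3)
bar 8: v0=C3 v1=G3 (P5)
bar 9: v0=B2 v1=C4 (m2)
bar 10: v0=E3 v1=C4 (m6)
bar 11: v0=D3 v1=D4 (P8)
  R3 @ bar5.0: E3 above D3
  R4 @ bar5.0: E3/D3 M2 untreated
  R3 @ bar5.1: E3 above D3
  R4 @ bar9.0: B2/C4 m2 untreated
  R4 @ bar9.2: B2/F3 TT untreated
  R1 @ bar11.0: E3/E4 P8 -> D3/D4 P8 similar

No (6 violations)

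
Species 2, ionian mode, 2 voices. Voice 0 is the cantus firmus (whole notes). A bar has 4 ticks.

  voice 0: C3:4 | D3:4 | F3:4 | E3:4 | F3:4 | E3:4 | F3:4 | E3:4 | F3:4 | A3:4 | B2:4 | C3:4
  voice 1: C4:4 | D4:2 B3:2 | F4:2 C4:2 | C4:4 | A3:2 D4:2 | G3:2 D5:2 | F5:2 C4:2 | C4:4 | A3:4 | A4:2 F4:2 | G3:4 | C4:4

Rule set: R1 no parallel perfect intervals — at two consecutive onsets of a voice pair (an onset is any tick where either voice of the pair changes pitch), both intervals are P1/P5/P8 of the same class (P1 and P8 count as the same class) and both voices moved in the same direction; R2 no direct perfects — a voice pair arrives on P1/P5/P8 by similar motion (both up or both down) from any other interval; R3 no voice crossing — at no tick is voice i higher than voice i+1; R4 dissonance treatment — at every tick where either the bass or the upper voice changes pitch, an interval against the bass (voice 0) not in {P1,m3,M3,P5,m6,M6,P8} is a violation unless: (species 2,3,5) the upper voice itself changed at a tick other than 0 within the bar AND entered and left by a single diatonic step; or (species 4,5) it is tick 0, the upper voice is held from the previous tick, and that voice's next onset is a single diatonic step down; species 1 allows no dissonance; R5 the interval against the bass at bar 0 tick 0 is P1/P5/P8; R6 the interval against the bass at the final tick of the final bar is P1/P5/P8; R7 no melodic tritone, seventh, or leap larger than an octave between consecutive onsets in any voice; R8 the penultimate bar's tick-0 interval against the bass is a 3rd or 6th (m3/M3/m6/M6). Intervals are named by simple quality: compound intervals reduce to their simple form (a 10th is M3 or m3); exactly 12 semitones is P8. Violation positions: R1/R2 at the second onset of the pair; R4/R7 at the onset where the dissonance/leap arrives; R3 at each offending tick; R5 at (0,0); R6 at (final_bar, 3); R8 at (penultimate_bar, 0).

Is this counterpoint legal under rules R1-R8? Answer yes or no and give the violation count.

bar 0: v0=C3 v1=C4 (P8)
bar 1: v0=D3 v1=D4 (P8)
bar 2: v0=F3 v1=F4 (P8)
bar 3: v0=E3 v1=C4 (m6)
bar 4: v0=F3 v1=A3 (M3)
bar 5: v0=E3 v1=G3 (m3)
bar 6: v0=F3 v1=F5 (P1)
bar 7: v0=E3 v1=C4 (m6)
bar 8: v0=F3 v1=A3 (M3)
bar 9: v0=A3 v1=A4 (P8)
bar 10: v0=B2 v1=G3 (m6)
bar 11: v0=C3 v1=C4 (P8)
  R1 @ bar1.0: C3/C4 P8 -> D3/D4 P8 similar
  R2 @ bar2.0: D3/B3 M6 -> F3/F4 P8 similar
  R7 @ bar2.0: B3->F4 leap 6st
  R4 @ bar5.2: E3/D5 m7 untreated
  R7 @ bar5.2: G3->D5 leap 19st
  R2 @ bar6.0: E3/D5 m7 -> F3/F5 P1 similar
  R7 @ bar6.2: F5->C4 leap 17st
  R2 @ bar9.0: F3/A3 M3 -> A3/A4 P8 similar
  R7 @ bar10.0: A3->B2 leap 10st
  R7 @ bar10.0: F4->G3 leap 10st
  R2 @ bar11.0: B2/G3 m6 -> C3/C4 P8 similar

No (11 violations)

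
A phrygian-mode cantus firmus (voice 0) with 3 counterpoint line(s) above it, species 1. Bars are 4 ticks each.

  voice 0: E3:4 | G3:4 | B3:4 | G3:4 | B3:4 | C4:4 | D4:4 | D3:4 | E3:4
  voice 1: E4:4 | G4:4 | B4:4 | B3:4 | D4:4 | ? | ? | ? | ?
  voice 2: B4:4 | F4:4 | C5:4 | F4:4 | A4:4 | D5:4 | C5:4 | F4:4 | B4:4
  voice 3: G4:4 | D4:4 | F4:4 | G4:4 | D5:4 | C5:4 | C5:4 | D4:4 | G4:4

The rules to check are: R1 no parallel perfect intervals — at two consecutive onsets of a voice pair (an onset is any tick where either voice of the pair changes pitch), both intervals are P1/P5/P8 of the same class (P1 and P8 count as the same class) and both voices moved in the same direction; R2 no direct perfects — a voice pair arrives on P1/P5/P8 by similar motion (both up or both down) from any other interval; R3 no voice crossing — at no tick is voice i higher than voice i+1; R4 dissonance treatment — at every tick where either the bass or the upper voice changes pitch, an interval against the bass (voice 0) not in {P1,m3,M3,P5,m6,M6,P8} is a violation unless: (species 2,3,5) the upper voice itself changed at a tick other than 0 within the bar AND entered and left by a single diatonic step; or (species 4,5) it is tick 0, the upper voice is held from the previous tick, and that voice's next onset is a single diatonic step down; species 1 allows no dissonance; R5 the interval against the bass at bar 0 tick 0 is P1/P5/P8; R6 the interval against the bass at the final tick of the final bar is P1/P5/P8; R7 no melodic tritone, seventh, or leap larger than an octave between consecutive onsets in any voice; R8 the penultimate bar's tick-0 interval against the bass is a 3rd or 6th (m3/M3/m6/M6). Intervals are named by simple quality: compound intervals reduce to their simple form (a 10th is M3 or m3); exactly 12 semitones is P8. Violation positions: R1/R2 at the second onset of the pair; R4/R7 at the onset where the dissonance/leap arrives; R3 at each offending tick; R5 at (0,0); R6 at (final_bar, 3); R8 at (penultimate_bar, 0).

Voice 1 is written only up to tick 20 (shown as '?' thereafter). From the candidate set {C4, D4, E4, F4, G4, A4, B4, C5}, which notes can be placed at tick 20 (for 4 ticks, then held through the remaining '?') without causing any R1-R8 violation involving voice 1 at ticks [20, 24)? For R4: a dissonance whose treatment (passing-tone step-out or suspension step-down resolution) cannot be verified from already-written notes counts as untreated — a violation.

{A4, E4}

C4: violates R1
D4: violates R4
E4: legal
F4: violates R4
G4: violates R1,R2
A4: legal
B4: violates R4
C5: violates R2,R7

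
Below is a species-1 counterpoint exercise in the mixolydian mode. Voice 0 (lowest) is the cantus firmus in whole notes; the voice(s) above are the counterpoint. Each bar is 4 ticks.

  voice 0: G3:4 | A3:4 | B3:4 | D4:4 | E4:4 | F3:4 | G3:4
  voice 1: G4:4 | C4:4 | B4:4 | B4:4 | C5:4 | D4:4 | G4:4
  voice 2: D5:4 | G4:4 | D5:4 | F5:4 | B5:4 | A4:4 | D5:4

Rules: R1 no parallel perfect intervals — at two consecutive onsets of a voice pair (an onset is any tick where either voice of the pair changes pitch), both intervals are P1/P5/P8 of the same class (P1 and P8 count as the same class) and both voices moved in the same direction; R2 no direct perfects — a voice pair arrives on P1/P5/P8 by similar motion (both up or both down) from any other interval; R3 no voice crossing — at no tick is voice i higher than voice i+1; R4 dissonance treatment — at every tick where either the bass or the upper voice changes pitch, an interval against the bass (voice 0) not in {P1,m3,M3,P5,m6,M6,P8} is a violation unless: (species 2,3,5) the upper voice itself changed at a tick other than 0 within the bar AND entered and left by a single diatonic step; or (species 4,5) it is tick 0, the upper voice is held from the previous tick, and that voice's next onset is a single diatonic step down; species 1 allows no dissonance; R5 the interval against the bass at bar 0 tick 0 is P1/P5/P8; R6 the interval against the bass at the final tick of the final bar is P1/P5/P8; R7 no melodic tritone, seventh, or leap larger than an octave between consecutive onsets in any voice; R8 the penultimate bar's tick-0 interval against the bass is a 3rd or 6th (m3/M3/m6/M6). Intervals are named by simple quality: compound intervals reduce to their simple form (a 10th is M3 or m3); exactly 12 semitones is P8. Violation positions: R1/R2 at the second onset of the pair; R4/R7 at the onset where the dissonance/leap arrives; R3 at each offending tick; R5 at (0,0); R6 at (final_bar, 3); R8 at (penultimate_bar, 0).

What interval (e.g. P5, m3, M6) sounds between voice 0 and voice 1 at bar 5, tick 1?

M6

voice 0=F3 voice 1=D4 -> M6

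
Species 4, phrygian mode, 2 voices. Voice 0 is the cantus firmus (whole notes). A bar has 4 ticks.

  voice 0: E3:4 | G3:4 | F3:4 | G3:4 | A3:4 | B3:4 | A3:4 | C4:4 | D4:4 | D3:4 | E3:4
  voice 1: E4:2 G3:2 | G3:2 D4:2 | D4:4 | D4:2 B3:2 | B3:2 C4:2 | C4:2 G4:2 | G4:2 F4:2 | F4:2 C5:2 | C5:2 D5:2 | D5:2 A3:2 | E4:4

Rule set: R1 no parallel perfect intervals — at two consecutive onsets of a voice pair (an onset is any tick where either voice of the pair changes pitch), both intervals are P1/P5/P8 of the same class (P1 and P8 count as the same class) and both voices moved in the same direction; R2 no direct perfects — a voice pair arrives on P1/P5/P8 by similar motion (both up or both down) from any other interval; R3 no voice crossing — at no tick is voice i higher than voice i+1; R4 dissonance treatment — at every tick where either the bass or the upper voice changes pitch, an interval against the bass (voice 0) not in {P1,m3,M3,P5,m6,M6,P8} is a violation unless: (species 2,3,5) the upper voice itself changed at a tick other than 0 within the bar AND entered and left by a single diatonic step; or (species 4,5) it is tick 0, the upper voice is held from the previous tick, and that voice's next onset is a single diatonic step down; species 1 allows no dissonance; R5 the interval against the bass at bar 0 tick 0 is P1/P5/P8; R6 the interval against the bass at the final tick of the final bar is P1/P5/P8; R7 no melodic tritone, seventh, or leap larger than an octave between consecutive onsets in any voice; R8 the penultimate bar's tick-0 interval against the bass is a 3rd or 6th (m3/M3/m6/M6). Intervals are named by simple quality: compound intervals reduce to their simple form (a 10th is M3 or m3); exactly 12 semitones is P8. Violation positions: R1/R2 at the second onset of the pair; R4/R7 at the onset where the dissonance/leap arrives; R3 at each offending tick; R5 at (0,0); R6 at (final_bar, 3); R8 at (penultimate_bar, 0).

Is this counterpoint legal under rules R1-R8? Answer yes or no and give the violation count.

bar 0: v0=E3 v1=E4 (P8)
bar 1: v0=G3 v1=G3 (P1)
bar 2: v0=F3 v1=D4 (M6)
bar 3: v0=G3 v1=D4 (P5)
bar 4: v0=A3 v1=B3 (M2)
bar 5: v0=B3 v1=C4 (m2)
bar 6: v0=A3 v1=G4 (m7)
bar 7: v0=C4 v1=F4 (P4)
bar 8: v0=D4 v1=C5 (m7)
bar 9: v0=D3 v1=D5 (P1)
bar 10: v0=E3 v1=E4 (P8)
  R4 @ bar4.0: A3/B3 M2 untreated
  R4 @ bar5.0: B3/C4 m2 untreated
  R4 @ bar7.0: C4/F4 P4 untreated
  R4 @ bar8.0: D4/C5 m7 untreated
  R8 @ bar9.0: penult P1 not 3rd/6th
  R7 @ bar9.2: D5->A3 leap 17st
  R2 @ bar10.0: D3/A3 P5 -> E3/E4 P8 similar

No (7 violations)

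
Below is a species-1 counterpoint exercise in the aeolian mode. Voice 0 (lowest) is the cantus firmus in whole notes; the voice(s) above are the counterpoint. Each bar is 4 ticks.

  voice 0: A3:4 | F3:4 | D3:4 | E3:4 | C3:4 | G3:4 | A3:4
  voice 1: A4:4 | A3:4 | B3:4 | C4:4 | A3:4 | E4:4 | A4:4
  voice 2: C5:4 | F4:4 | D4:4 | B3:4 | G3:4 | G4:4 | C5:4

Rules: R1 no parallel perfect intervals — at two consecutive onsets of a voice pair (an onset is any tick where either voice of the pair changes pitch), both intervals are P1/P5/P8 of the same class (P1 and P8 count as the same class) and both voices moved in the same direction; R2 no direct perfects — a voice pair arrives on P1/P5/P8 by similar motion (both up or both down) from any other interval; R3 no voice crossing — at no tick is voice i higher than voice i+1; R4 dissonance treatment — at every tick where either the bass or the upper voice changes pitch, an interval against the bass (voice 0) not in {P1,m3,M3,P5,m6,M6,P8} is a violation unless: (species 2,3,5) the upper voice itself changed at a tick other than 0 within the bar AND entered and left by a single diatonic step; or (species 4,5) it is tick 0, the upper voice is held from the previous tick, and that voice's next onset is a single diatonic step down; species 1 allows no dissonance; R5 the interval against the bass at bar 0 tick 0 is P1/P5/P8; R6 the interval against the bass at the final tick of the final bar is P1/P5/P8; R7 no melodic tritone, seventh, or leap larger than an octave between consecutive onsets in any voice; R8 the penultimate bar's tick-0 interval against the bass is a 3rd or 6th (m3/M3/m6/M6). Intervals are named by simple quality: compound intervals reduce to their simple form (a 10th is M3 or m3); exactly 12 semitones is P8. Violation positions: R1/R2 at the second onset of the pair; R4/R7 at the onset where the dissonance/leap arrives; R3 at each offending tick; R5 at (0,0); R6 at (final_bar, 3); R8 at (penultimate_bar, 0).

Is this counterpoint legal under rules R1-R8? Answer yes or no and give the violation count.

No (16 violations)

bar 0: v0=A3 v1=A4 v2=C5 (m3)
bar 1: v0=F3 v1=A3 v2=F4 (P8)
bar 2: v0=D3 v1=B3 v2=D4 (P8)
bar 3: v0=E3 v1=C4 v2=B3 (P5)
bar 4: v0=C3 v1=A3 v2=G3 (P5)
bar 5: v0=G3 v1=E4 v2=G4 (P8)
bar 6: v0=A3 v1=A4 v2=C5 (m3)
  R5 @ bar0.0: opens on m3
  R2 @ bar1.0: A3/C5 m3 -> F3/F4 P8 similar
  R1 @ bar2.0: F3/F4 P8 -> D3/D4 P8 similar
  R3 @ bar3.0: C4 above B3
  R3 @ bar3.1: C4 above B3
  R3 @ bar3.2: C4 above B3
  R3 @ bar3.3: C4 above B3
  R1 @ bar4.0: E3/B3 P5 -> C3/G3 P5 similar
  R3 @ bar4.0: A3 above G3
  R3 @ bar4.1: A3 above G3
  R3 @ bar4.2: A3 above G3
  R3 @ bar4.3: A3 above G3
  R2 @ bar5.0: C3/G3 P5 -> G3/G4 P8 similar
  R8 @ bar5.0: penult P8 not 3rd/6th
  R2 @ bar6.0: G3/E4 M6 -> A3/A4 P8 similar
  R6 @ bar6.3: closes on m3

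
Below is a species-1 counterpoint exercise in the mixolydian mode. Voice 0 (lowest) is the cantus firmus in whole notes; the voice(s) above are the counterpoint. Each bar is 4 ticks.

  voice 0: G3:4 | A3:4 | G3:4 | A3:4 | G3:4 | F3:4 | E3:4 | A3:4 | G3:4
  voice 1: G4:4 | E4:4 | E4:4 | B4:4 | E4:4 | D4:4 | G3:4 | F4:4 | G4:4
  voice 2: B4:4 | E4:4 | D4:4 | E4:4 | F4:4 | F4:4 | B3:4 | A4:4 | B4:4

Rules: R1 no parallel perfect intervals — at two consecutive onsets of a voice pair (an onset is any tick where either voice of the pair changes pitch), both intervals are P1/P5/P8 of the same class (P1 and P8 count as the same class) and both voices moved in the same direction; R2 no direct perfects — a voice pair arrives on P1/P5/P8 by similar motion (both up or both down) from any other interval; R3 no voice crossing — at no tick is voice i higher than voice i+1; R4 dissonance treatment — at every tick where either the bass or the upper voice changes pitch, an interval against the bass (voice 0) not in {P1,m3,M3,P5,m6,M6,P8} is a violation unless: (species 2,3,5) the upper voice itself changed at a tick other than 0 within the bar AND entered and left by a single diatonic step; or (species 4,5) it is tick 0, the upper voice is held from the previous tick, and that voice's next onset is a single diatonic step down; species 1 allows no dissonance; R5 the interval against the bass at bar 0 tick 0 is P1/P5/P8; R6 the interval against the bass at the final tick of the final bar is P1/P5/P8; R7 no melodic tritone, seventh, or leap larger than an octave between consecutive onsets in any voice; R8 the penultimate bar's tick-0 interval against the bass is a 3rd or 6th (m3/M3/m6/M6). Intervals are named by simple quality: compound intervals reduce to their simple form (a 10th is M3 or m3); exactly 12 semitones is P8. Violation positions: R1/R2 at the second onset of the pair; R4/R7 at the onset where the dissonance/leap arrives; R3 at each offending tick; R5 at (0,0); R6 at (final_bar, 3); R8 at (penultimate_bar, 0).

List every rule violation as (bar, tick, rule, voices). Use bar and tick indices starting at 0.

(0, 0, R5, (0, 2))
(1, 0, R2, (1, 2))
(2, 0, R1, (0, 2))
(2, 0, R3, (1, 2))
(2, 1, R3, (1, 2))
(2, 2, R3, (1, 2))
(2, 3, R3, (1, 2))
(3, 0, R1, (0, 2))
(3, 0, R2, (1, 2))
(3, 0, R3, (1, 2))
(3, 0, R4, (0, 1))
(3, 1, R3, (1, 2))
(3, 2, R3, (1, 2))
(3, 3, R3, (1, 2))
(4, 0, R4, (0, 2))
(6, 0, R2, (0, 2))
(6, 0, R7, (2,))
(7, 0, R2, (0, 2))
(7, 0, R7, (1,))
(7, 0, R7, (2,))
(7, 0, R8, (0, 2))
(8, 3, R6, (0, 2))

bar 0: v0=G3 v1=G4 v2=B4 downbeat M3
bar 1: v0=A3 v1=E4 v2=E4 downbeat P5
bar 2: v0=G3 v1=E4 v2=D4 downbeat P5
bar 3: v0=A3 v1=B4 v2=E4 downbeat P5
bar 4: v0=G3 v1=E4 v2=F4 downbeat m7
bar 5: v0=F3 v1=D4 v2=F4 downbeat P8
bar 6: v0=E3 v1=G3 v2=B3 downbeat P5
bar 7: v0=A3 v1=F4 v2=A4 downbeat P8
bar 8: v0=G3 v1=G4 v2=B4 downbeat M3
  -> R5 @ bar 0 tick 0 v(0, 2): opens on M3
  -> R2 @ bar 1 tick 0 v(1, 2): G4/B4 M3 -> E4/E4 P1 similar
  -> R1 @ bar 2 tick 0 v(0, 2): A3/E4 P5 -> G3/D4 P5 similar
  -> R3 @ bar 2 tick 0 v(1, 2): E4 above D4
  -> R3 @ bar 2 tick 1 v(1, 2): E4 above D4
  -> R3 @ bar 2 tick 2 v(1, 2): E4 above D4
  -> R3 @ bar 2 tick 3 v(1, 2): E4 above D4
  -> R1 @ bar 3 tick 0 v(0, 2): G3/D4 P5 -> A3/E4 P5 similar
  -> R2 @ bar 3 tick 0 v(1, 2): E4/D4 M2 -> B4/E4 P5 similar
  -> R3 @ bar 3 tick 0 v(1, 2): B4 above E4
  -> R4 @ bar 3 tick 0 v(0, 1): A3/B4 M2 untreated
  -> R3 @ bar 3 tick 1 v(1, 2): B4 above E4
  -> R3 @ bar 3 tick 2 v(1, 2): B4 above E4
  -> R3 @ bar 3 tick 3 v(1, 2): B4 above E4
  -> R4 @ bar 4 tick 0 v(0, 2): G3/F4 m7 untreated
  -> R2 @ bar 6 tick 0 v(0, 2): F3/F4 P8 -> E3/B3 P5 similar
  -> R7 @ bar 6 tick 0 v(2,): F4->B3 leap 6st
  -> R2 @ bar 7 tick 0 v(0, 2): E3/B3 P5 -> A3/A4 P8 similar
  -> R7 @ bar 7 tick 0 v(1,): G3->F4 leap 10st
  -> R7 @ bar 7 tick 0 v(2,): B3->A4 leap 10st
  -> R8 @ bar 7 tick 0 v(0, 2): penult P8 not 3rd/6th
  -> R6 @ bar 8 tick 3 v(0, 2): closes on M3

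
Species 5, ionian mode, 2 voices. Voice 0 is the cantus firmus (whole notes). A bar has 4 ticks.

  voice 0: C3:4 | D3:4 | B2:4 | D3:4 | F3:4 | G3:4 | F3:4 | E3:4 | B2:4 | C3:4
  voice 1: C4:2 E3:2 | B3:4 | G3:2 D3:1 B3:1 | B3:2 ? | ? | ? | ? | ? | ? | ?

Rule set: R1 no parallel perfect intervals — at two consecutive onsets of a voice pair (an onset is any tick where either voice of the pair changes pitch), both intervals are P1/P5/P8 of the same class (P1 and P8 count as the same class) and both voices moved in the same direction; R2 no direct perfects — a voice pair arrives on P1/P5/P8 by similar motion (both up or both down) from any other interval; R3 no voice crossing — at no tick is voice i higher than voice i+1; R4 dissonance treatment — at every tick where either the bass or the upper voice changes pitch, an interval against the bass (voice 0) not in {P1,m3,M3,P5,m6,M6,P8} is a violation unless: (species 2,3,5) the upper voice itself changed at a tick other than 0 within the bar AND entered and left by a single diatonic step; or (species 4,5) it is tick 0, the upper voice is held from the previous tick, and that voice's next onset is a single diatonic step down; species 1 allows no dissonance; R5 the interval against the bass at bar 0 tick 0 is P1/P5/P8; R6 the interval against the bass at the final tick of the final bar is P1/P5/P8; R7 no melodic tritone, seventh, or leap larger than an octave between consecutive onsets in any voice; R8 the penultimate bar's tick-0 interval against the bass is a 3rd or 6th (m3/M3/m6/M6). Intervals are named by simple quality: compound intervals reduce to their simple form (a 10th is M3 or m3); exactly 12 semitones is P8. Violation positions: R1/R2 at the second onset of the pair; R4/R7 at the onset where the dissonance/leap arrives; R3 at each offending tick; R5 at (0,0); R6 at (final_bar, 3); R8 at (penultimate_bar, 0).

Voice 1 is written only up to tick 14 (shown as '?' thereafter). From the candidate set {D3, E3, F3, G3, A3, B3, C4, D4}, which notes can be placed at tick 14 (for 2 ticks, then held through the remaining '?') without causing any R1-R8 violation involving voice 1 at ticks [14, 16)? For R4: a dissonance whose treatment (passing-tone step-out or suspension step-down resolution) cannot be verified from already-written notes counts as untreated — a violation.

D3: legal
E3: violates R4
F3: violates R7
G3: violates R4
A3: legal
B3: legal
C4: violates R4
D4: legal

{A3, B3, D3, D4}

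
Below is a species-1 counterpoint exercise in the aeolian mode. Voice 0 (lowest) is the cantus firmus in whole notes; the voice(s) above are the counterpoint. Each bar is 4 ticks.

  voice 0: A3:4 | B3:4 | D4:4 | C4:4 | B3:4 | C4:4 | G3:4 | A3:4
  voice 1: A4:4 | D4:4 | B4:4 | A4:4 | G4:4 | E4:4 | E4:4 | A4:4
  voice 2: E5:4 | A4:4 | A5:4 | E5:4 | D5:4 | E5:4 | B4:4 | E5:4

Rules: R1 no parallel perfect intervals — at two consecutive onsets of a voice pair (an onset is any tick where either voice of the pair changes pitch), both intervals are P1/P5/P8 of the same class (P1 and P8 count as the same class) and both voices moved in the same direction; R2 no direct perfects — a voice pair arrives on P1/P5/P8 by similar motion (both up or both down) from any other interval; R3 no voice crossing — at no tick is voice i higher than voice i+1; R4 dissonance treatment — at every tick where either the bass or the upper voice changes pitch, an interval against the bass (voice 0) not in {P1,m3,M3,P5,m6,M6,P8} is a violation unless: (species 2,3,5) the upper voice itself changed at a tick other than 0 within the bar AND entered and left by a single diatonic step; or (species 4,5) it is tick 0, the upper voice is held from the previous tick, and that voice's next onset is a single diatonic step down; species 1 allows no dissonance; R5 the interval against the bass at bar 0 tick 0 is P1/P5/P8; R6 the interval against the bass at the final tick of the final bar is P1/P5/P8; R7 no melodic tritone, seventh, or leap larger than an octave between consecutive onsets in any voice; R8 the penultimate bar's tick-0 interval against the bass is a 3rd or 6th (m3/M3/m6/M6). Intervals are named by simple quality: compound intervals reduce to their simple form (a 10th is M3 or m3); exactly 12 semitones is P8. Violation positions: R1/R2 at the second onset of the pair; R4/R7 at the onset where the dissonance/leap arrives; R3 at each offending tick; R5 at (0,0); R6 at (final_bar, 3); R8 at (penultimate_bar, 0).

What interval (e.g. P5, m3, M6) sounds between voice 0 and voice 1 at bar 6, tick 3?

M6

voice 0=G3 voice 1=E4 -> M6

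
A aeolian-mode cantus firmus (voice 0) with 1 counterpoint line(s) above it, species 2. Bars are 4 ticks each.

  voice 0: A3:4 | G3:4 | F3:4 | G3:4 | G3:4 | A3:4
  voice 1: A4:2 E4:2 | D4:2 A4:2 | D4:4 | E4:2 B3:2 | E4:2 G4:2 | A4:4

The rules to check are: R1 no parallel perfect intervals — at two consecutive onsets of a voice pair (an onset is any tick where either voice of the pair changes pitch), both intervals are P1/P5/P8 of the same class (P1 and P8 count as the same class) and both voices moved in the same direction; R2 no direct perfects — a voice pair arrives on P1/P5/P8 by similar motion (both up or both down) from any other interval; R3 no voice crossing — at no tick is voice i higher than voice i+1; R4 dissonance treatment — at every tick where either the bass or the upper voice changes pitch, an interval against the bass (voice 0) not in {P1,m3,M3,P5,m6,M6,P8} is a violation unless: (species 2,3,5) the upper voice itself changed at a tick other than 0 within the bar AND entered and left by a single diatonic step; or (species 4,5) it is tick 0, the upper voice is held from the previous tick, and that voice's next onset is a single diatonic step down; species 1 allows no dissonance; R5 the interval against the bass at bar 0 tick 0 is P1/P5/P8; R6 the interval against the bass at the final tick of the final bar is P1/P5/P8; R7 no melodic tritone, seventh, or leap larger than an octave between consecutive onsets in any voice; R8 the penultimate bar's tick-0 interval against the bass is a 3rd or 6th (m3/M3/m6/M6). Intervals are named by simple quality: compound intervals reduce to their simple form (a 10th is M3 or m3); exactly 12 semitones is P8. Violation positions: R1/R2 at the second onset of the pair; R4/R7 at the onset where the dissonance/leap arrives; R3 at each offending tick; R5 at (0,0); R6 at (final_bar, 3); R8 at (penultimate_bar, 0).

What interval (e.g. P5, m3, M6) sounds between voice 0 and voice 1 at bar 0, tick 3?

P5

voice 0=A3 voice 1=E4 -> P5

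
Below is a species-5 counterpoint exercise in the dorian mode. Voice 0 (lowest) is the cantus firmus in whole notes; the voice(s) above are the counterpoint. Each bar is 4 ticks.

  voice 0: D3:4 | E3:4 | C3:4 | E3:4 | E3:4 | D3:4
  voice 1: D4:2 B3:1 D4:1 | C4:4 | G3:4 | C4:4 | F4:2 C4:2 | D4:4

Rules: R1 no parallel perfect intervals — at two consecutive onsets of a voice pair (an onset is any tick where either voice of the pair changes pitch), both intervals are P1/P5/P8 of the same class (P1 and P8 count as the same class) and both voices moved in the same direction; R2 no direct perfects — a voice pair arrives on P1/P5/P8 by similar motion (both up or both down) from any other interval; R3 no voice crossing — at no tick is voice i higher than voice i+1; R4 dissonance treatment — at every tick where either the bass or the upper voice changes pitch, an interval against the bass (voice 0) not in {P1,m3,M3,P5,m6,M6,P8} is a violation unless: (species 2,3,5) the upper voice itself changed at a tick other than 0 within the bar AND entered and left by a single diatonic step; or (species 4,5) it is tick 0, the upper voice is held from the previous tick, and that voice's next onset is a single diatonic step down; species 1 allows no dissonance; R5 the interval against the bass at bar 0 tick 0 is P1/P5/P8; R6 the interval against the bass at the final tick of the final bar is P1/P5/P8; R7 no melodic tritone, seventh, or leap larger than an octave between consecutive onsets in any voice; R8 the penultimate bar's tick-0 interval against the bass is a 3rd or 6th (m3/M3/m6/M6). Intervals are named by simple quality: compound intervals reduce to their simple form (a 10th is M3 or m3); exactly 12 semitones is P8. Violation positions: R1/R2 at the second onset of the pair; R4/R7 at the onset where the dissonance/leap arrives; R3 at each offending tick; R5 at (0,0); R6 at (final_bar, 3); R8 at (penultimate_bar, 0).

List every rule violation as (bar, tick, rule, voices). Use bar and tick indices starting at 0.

bar 0: v0=D3 v1=D4 downbeat P8
bar 1: v0=E3 v1=C4 downbeat m6
bar 2: v0=C3 v1=G3 downbeat P5
bar 3: v0=E3 v1=C4 downbeat m6
bar 4: v0=E3 v1=F4 downbeat m2
bar 5: v0=D3 v1=D4 downbeat P8
  -> R2 @ bar 2 tick 0 v(0, 1): E3/C4 m6 -> C3/G3 P5 similar
  -> R4 @ bar 4 tick 0 v(0, 1): E3/F4 m2 untreated
  -> R8 @ bar 4 tick 0 v(0, 1): penult m2 not 3rd/6th

(2, 0, R2, (0, 1))
(4, 0, R4, (0, 1))
(4, 0, R8, (0, 1))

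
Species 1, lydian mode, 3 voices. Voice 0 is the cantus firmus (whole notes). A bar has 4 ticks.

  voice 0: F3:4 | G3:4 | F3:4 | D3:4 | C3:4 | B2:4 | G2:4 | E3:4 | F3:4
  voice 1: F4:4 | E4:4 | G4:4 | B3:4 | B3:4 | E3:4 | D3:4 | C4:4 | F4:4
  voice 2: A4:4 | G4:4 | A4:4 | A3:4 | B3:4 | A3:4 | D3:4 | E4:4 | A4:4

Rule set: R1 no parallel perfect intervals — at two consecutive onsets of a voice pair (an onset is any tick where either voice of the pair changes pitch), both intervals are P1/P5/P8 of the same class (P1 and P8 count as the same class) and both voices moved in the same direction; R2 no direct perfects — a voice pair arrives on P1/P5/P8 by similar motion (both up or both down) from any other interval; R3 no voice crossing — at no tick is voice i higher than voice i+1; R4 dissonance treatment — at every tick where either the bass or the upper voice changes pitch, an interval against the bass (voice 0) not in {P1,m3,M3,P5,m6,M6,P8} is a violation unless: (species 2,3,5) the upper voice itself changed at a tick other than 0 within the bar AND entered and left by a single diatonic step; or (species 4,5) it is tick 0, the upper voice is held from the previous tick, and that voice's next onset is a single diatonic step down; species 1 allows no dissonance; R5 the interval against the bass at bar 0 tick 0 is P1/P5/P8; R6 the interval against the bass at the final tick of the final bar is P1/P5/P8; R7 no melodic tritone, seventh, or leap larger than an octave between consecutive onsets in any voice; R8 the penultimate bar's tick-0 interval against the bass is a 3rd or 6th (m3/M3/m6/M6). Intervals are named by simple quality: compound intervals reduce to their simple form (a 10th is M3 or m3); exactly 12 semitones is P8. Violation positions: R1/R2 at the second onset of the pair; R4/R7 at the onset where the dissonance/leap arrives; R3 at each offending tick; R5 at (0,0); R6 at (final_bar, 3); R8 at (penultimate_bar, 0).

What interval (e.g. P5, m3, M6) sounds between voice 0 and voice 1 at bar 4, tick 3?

M7

voice 0=C3 voice 1=B3 -> M7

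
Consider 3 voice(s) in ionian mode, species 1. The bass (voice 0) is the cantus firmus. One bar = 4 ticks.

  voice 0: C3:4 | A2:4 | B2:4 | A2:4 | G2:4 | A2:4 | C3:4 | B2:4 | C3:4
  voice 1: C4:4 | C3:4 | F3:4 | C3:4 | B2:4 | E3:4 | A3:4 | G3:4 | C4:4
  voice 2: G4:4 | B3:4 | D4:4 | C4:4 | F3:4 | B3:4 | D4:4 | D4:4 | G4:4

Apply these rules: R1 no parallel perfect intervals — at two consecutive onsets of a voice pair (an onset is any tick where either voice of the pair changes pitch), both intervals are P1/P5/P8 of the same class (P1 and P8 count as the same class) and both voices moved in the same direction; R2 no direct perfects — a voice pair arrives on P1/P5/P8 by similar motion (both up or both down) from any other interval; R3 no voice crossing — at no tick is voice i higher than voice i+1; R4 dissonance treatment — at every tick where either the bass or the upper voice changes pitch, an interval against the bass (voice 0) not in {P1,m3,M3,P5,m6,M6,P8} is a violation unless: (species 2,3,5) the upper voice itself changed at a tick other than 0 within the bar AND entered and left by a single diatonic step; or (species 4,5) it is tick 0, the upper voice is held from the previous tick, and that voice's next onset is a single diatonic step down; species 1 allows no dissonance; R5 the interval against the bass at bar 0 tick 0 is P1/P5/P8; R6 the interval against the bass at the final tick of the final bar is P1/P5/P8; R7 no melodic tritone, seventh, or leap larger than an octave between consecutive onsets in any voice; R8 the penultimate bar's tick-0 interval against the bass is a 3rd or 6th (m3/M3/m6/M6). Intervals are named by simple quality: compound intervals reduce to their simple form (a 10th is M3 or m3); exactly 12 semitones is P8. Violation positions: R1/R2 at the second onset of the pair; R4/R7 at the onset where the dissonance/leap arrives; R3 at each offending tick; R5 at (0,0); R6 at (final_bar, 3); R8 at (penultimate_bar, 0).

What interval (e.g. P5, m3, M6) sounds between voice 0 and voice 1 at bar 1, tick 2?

m3

voice 0=A2 voice 1=C3 -> m3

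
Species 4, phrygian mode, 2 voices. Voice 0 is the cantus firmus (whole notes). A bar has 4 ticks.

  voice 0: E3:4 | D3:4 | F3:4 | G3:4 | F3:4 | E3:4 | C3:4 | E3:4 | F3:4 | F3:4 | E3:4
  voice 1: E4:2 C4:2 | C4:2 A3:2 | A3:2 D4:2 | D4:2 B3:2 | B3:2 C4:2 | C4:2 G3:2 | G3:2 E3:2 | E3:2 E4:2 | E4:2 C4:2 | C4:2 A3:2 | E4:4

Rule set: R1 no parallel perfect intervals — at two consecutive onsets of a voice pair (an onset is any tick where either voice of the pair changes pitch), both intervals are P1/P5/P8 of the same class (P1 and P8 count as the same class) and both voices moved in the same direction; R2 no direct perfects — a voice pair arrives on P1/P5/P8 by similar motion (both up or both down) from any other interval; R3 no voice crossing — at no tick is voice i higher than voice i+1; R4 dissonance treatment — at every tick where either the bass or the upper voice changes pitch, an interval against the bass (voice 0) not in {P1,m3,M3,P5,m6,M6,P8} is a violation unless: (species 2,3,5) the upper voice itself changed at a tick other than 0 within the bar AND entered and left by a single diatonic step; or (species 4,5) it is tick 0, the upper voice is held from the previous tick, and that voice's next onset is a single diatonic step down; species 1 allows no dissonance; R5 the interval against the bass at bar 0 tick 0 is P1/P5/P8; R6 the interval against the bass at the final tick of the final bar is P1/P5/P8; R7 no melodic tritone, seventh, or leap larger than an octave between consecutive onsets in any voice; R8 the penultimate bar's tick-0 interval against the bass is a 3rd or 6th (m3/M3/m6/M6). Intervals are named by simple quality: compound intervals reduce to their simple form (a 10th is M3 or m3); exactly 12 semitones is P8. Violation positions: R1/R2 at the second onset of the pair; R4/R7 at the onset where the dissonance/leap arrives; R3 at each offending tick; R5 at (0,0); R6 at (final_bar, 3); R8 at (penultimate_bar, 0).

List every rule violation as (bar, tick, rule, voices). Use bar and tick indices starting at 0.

bar 0: v0=E3 v1=E4 downbeat P8
bar 1: v0=D3 v1=C4 downbeat m7
bar 2: v0=F3 v1=A3 downbeat M3
bar 3: v0=G3 v1=D4 downbeat P5
bar 4: v0=F3 v1=B3 downbeat TT
bar 5: v0=E3 v1=C4 downbeat m6
bar 6: v0=C3 v1=G3 downbeat P5
bar 7: v0=E3 v1=E3 downbeat P1
bar 8: v0=F3 v1=E4 downbeat M7
bar 9: v0=F3 v1=C4 downbeat P5
bar 10: v0=E3 v1=E4 downbeat P8
  -> R4 @ bar 1 tick 0 v(0, 1): D3/C4 m7 untreated
  -> R4 @ bar 4 tick 0 v(0, 1): F3/B3 TT untreated
  -> R4 @ bar 8 tick 0 v(0, 1): F3/E4 M7 untreated
  -> R8 @ bar 9 tick 0 v(0, 1): penult P5 not 3rd/6th

(1, 0, R4, (0, 1))
(4, 0, R4, (0, 1))
(8, 0, R4, (0, 1))
(9, 0, R8, (0, 1))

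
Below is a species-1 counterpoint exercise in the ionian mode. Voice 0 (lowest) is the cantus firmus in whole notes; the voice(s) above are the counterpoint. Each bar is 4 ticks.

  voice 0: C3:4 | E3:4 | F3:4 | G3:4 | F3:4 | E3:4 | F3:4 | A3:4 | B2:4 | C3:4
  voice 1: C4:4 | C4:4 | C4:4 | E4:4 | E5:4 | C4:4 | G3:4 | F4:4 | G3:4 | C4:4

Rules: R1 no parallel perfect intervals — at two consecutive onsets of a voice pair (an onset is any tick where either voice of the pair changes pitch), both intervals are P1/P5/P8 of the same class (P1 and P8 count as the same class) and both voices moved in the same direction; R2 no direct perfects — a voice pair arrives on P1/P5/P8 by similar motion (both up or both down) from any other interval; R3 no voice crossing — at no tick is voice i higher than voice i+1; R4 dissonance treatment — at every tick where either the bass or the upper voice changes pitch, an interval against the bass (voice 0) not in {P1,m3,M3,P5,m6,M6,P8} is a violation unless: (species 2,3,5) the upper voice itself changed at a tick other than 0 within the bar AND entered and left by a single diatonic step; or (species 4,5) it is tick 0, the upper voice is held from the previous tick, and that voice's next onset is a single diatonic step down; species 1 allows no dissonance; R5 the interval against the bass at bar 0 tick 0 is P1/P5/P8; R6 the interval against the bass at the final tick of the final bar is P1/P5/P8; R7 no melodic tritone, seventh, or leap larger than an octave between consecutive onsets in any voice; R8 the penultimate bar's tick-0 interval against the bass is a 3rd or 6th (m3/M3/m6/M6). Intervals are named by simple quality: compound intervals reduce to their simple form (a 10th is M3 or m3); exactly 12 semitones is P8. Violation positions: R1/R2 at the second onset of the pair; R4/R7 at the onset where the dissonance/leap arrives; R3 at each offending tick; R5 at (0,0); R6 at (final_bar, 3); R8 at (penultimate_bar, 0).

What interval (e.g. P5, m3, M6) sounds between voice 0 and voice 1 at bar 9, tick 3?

voice 0=C3 voice 1=C4 -> P8

P8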